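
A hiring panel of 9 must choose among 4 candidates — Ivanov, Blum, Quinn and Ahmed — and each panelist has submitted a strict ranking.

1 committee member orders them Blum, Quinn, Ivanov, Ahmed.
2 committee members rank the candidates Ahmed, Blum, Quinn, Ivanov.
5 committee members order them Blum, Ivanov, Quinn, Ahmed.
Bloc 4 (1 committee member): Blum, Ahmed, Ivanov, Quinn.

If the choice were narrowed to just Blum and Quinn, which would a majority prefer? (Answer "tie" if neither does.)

Ballots ranking Blum above Quinn: 1 + 2 + 5 + 1 = 9.
Ballots ranking Quinn above Blum: 9 − 9 = 0.
Blum wins the head-to-head 9–0.

Blum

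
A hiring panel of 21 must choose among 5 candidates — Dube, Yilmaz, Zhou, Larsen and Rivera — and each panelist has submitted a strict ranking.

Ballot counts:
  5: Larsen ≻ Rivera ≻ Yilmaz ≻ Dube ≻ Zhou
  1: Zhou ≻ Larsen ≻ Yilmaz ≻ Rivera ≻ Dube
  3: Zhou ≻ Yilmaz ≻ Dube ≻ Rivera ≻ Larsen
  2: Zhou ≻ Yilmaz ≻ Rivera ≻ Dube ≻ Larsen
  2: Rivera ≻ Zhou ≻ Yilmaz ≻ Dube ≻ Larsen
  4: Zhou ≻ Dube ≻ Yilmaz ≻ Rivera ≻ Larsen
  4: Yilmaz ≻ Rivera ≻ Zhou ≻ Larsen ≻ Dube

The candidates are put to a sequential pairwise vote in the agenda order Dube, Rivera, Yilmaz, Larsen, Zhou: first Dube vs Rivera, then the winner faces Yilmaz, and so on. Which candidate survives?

Round 1: Dube vs Rivera — 7–14, Rivera advances.
Round 2: Rivera vs Yilmaz — 7–14, Yilmaz advances.
Round 3: Yilmaz vs Larsen — 15–6, Yilmaz advances.
Round 4: Yilmaz vs Zhou — 9–12, Zhou advances.
The agenda winner is Zhou.

Zhou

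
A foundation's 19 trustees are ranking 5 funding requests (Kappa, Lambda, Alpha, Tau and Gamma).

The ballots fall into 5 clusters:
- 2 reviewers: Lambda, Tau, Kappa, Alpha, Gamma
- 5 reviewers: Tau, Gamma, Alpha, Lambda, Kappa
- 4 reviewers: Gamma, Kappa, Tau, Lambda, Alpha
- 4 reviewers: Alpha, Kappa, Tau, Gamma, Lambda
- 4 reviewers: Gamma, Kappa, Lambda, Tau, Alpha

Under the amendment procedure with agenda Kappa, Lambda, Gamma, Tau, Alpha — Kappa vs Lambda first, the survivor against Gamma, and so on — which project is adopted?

Round 1: Kappa vs Lambda — 12–7, Kappa advances.
Round 2: Kappa vs Gamma — 6–13, Gamma advances.
Round 3: Gamma vs Tau — 8–11, Tau advances.
Round 4: Tau vs Alpha — 15–4, Tau advances.
Tau survives the agenda.

Tau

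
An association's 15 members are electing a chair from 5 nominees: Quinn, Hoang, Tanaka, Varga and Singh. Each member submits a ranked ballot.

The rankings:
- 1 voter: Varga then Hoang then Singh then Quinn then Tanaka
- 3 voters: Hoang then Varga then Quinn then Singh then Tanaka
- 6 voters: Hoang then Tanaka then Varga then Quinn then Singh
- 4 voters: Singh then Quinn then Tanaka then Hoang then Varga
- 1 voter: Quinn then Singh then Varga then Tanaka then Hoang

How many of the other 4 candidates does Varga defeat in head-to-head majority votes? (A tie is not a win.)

2

Varga against each rival (15 voters):
Varga vs Quinn: Varga wins 10–5.
Varga vs Hoang: 2 to 13, Hoang.
Varga vs Tanaka: Varga is ranked higher on 1+3+1 = 5 ballots, Tanaka on 10. Tanaka wins 10–5.
Varga vs Singh: Varga preferred on 1+3+6 = 10 ballots; Varga wins 10–5.
Varga beats Quinn, Singh; loses to Hoang, Tanaka — 2 pairwise wins.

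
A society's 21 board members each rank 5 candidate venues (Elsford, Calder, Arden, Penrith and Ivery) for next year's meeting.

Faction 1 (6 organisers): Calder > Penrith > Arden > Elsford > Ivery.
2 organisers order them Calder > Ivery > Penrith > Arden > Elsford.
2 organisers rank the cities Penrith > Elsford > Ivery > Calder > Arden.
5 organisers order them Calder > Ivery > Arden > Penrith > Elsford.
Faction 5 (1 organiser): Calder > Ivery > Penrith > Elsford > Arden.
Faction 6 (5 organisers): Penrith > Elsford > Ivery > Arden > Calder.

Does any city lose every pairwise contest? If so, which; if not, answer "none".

none

Head-to-head results (21 organisers):
Elsford vs Calder: Calder, 14–7.
Elsford vs Arden: 2+1+5 = 8 for Elsford, 13 for Arden — Arden by 13–8.
Elsford–Penrith: Penrith 21–0.
Elsford vs Ivery: 13 to 8, Elsford.
Calder vs Arden: Calder wins 16–5.
Calder vs Penrith: 14 to 7, Calder.
Calder vs Ivery: Calder, 14–7.
Arden vs Penrith: Arden is ranked higher on 5 ballots, Penrith on 16. Penrith wins 16–5.
Arden vs Ivery: 6 to 15, Ivery.
Penrith–Ivery: Penrith 13–8.
Each city has at least one pairwise win (Elsford beats Ivery; Calder beats Elsford; Arden beats Elsford; Penrith beats Elsford; Ivery beats Arden) — no Condorcet loser.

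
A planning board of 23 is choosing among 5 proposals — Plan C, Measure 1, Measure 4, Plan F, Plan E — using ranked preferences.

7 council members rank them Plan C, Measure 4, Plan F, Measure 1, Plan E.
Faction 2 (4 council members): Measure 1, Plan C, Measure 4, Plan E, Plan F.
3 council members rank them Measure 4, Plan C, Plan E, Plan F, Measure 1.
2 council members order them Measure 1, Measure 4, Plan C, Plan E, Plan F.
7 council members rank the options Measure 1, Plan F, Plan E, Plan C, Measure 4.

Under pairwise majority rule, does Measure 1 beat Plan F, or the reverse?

Measure 1

Ballots ranking Measure 1 above Plan F: 4 + 2 + 7 = 13.
Ballots ranking Plan F above Measure 1: 23 − 13 = 10.
Measure 1 wins the head-to-head 13–10.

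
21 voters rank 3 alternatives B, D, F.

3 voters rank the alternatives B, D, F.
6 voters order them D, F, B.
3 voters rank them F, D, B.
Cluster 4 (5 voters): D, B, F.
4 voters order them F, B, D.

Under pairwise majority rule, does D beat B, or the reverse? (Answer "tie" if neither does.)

Ballots ranking D above B: 6 + 3 + 5 = 14.
Ballots ranking B above D: 21 − 14 = 7.
D wins the head-to-head 14–7.

D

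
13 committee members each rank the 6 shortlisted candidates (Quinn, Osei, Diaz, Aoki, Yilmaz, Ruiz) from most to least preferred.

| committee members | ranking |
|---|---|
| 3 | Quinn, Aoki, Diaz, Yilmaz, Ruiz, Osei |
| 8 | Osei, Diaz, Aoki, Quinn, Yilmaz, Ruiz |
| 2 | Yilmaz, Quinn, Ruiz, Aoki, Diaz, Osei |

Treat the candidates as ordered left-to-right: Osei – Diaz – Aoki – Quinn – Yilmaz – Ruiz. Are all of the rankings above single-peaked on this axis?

yes

Axis positions: Osei=1, Diaz=2, Aoki=3, Quinn=4, Yilmaz=5, Ruiz=6.
Cluster 1 (peak Quinn at position 4): ranking walks positions 4-3-2-5-6-1, expanding outward from the peak — single-peaked.
Cluster 2 (peak Osei at position 1): ranking walks positions 1-2-3-4-5-6, expanding outward from the peak — single-peaked.
Cluster 3 (peak Yilmaz at position 5): ranking walks positions 5-4-6-3-2-1, expanding outward from the peak — single-peaked.
Every ranking is single-peaked on this axis.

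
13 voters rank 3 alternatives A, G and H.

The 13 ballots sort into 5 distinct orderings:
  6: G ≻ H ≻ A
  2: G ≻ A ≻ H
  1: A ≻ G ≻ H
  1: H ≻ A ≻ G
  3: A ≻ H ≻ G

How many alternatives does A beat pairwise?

0

A against each rival (13 voters):
A–G: G 8–5.
A vs H: H, 7–6.
A beats no one; loses to G, H — 0 pairwise wins.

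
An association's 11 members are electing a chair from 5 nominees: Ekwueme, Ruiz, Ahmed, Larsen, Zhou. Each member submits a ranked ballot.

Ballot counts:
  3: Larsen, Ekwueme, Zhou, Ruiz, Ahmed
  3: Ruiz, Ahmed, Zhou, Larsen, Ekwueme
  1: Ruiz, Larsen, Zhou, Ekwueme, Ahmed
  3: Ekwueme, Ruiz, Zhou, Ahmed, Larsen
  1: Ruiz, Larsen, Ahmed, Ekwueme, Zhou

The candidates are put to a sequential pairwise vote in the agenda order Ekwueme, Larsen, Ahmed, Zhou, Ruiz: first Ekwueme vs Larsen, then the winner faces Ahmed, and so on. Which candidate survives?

Ruiz

Round 1: Ekwueme vs Larsen — 3–8, Larsen advances.
Round 2: Larsen vs Ahmed — 5–6, Ahmed advances.
Round 3: Ahmed vs Zhou — 4–7, Zhou advances.
Round 4: Zhou vs Ruiz — 3–8, Ruiz advances.
Ruiz survives the agenda.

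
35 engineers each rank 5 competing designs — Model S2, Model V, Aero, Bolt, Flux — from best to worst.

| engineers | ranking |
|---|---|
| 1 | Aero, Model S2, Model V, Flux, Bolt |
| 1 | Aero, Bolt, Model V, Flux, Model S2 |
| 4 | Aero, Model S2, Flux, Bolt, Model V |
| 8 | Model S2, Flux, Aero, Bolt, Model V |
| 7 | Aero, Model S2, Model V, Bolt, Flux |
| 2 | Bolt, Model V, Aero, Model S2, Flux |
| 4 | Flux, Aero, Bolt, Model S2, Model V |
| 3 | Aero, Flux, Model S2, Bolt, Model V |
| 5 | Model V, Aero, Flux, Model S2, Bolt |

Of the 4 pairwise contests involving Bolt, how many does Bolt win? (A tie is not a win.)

1

Bolt against each rival (35 engineers):
Bolt–Model S2: Model S2 28–7.
Bolt vs Model V: Bolt, 22–13.
Bolt vs Aero: Aero wins 33–2.
Bolt vs Flux: 10 to 25, Flux.
Bolt beats Model V; loses to Model S2, Aero, Flux — 1 pairwise win.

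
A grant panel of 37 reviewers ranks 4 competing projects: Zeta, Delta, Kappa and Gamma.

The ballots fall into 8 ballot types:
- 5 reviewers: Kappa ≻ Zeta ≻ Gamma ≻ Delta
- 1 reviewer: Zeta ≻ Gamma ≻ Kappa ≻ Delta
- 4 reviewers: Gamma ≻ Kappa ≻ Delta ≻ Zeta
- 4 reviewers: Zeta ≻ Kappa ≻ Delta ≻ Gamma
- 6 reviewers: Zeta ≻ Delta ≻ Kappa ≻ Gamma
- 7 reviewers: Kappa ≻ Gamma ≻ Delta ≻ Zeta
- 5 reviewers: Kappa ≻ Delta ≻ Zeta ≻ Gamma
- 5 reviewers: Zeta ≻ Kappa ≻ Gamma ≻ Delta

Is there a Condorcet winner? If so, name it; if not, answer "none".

Pairwise majorities:
Zeta vs Delta: 5+1+4+6+5 = 21 for Zeta, 16 for Delta — Zeta by 21–16.
Zeta–Kappa: Kappa 21–16.
Zeta vs Gamma: Zeta, 26–11.
Delta vs Kappa: Kappa, 31–6.
Delta vs Gamma: Delta preferred on 4+6+5 = 15 ballots; Gamma wins 22–15.
Kappa vs Gamma: Kappa wins 32–5.
Only Kappa has no losses; Kappa is the Condorcet winner.

Kappa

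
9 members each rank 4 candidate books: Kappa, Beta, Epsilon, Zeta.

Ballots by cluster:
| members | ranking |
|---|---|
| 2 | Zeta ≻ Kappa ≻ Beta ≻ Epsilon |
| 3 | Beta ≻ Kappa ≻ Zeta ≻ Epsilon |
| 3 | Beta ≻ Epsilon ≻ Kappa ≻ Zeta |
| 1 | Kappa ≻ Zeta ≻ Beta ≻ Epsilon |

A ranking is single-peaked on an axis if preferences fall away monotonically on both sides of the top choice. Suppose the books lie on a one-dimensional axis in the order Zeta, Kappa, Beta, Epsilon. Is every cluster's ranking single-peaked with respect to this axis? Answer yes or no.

yes

Axis positions: Zeta=1, Kappa=2, Beta=3, Epsilon=4.
Cluster 1 (peak Zeta at position 1): ranking walks positions 1-2-3-4, expanding outward from the peak — single-peaked.
Cluster 2 (peak Beta at position 3): ranking walks positions 3-2-1-4, expanding outward from the peak — single-peaked.
Cluster 3 (peak Beta at position 3): ranking walks positions 3-4-2-1, expanding outward from the peak — single-peaked.
Cluster 4 (peak Kappa at position 2): ranking walks positions 2-1-3-4, expanding outward from the peak — single-peaked.
Every ranking is single-peaked on this axis.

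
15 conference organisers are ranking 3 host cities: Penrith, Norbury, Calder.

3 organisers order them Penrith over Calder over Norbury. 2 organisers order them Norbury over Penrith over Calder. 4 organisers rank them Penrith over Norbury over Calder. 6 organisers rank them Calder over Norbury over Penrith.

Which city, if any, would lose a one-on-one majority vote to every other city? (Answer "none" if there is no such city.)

none

Pairwise majorities:
Penrith vs Norbury: Norbury wins 8–7.
Penrith vs Calder: Penrith, 9–6.
Norbury vs Calder: Norbury is ranked higher on 2+4 = 6 ballots, Calder on 9. Calder wins 9–6.
No city is winless: Penrith beats Calder; Norbury beats Penrith; Calder beats Norbury. There is no Condorcet loser.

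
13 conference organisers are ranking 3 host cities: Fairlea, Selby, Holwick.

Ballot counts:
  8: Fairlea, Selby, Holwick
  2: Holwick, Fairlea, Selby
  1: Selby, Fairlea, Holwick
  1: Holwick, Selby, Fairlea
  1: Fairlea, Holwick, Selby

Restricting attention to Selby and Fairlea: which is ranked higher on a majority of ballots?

Fairlea

Ballots ranking Selby above Fairlea: 1 + 1 = 2.
Ballots ranking Fairlea above Selby: 13 − 2 = 11.
Fairlea wins the head-to-head 11–2.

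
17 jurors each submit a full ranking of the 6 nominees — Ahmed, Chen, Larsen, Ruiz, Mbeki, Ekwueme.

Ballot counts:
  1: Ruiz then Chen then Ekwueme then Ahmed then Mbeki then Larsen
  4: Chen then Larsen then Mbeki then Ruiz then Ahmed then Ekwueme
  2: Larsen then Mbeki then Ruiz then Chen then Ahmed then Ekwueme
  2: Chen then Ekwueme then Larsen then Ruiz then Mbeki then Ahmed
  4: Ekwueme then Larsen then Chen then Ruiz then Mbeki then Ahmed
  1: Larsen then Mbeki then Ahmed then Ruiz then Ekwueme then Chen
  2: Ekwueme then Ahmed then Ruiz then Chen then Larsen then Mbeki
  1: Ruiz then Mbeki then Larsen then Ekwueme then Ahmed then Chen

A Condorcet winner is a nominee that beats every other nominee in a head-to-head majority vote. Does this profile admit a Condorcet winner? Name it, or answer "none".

Check each pair by majority over 17 ballots:
Ahmed vs Chen: Chen wins 13–4.
Ahmed–Larsen: Larsen 14–3.
Ahmed–Ruiz: Ruiz 14–3.
Ahmed vs Mbeki: Mbeki, 14–3.
Ahmed vs Ekwueme: Ekwueme wins 10–7.
Chen vs Larsen: Chen, 9–8.
Chen vs Ruiz: Chen wins 10–7.
Chen vs Mbeki: Chen, 13–4.
Chen–Ekwueme: Chen 9–8.
Larsen vs Ruiz: Larsen, 13–4.
Larsen vs Mbeki: Larsen, 15–2.
Larsen vs Ekwueme: Ekwueme wins 9–8.
Ruiz vs Mbeki: Ruiz, 10–7.
Ruiz vs Ekwueme: Ruiz wins 9–8.
Mbeki vs Ekwueme: Ekwueme wins 9–8.
Chen wins every pairwise contest, so Chen is the Condorcet winner.

Chen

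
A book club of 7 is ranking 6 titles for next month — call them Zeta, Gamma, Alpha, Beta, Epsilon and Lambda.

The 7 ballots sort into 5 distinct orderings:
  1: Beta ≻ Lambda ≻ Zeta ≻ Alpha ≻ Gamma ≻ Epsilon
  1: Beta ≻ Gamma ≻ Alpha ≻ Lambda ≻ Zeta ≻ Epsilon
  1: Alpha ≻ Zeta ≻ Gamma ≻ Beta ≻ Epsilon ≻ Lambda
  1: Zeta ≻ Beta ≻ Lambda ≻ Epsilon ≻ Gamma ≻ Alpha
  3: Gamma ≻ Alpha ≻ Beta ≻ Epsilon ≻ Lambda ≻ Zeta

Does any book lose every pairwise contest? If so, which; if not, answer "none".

none

Pairwise majorities:
Zeta vs Gamma: Gamma, 4–3.
Zeta vs Alpha: Alpha wins 5–2.
Zeta vs Beta: Beta, 5–2.
Zeta vs Epsilon: Zeta wins 4–3.
Zeta vs Lambda: Lambda, 5–2.
Gamma vs Alpha: Gamma wins 5–2.
Gamma vs Beta: Gamma wins 4–3.
Gamma vs Epsilon: Gamma preferred on 1+1+1+3 = 6 ballots; Gamma wins 6–1.
Gamma vs Lambda: 1+1+3 = 5 for Gamma, 2 for Lambda — Gamma by 5–2.
Alpha vs Beta: Alpha is ranked higher on 1+3 = 4 ballots, Beta on 3. Alpha wins 4–3.
Alpha vs Epsilon: Alpha, 6–1.
Alpha–Lambda: Alpha 5–2.
Beta vs Epsilon: Beta wins 7–0.
Beta vs Lambda: Beta, 7–0.
Epsilon vs Lambda: Epsilon, 4–3.
No book is winless: Zeta beats Epsilon; Gamma beats Zeta; Alpha beats Zeta; Beta beats Zeta; Epsilon beats Lambda; Lambda beats Zeta. There is no Condorcet loser.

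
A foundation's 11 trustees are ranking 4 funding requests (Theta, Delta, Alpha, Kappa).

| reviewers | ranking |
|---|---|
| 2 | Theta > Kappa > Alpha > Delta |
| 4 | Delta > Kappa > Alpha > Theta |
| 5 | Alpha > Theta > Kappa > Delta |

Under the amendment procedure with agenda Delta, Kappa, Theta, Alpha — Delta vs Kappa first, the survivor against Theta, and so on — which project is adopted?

Round 1: Delta vs Kappa — 4–7, Kappa advances.
Round 2: Kappa vs Theta — 4–7, Theta advances.
Round 3: Theta vs Alpha — 2–9, Alpha advances.
Alpha survives the agenda.

Alpha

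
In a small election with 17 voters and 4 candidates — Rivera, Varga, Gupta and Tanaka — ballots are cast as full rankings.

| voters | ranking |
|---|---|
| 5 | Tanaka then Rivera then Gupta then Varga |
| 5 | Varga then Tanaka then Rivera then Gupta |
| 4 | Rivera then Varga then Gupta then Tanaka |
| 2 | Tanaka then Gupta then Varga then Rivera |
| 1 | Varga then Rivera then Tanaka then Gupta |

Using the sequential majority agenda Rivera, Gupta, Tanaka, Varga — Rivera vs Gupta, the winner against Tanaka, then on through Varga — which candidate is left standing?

Round 1: Rivera vs Gupta — 15–2, Rivera advances.
Round 2: Rivera vs Tanaka — 5–12, Tanaka advances.
Round 3: Tanaka vs Varga — 7–10, Varga advances.
Varga survives the agenda.

Varga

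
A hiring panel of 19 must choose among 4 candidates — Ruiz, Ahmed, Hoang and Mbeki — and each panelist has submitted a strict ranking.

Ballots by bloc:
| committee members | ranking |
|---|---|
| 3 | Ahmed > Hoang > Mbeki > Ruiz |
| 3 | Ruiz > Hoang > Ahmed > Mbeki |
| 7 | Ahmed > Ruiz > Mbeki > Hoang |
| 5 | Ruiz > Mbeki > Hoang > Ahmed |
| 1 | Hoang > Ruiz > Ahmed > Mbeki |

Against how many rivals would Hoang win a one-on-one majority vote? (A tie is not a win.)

0

Hoang against each rival (19 committee members):
Hoang vs Ruiz: 3+1 = 4 for Hoang, 15 for Ruiz — Ruiz by 15–4.
Hoang vs Ahmed: 9 to 10, Ahmed.
Hoang–Mbeki: Mbeki 12–7.
Hoang beats no one; loses to Ruiz, Ahmed, Mbeki — 0 pairwise wins.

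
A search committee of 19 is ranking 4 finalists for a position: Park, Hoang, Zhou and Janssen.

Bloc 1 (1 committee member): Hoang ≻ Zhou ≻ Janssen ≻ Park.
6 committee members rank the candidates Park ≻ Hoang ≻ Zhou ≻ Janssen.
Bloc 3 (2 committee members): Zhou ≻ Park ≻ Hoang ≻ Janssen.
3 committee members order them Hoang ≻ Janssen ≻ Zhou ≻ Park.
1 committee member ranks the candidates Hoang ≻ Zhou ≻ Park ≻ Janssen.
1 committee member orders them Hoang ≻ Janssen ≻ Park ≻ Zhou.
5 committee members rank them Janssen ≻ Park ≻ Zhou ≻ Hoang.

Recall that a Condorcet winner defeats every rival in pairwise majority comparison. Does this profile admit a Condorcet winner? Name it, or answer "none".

none

Head-to-head results (19 committee members):
Park vs Hoang: Park wins 13–6.
Park vs Zhou: 6+1+5 = 12 for Park, 7 for Zhou — Park by 12–7.
Park vs Janssen: Janssen, 10–9.
Hoang vs Zhou: 12 to 7, Hoang.
Hoang vs Janssen: Hoang preferred on 1+6+2+3+1+1 = 14 ballots; Hoang wins 14–5.
Zhou vs Janssen: Zhou, 10–9.
Each candidate drops at least one matchup (Park loses to Janssen; Hoang loses to Park; Zhou loses to Park; Janssen loses to Hoang); the cycle Park > Hoang > Janssen > Park rules out a Condorcet winner.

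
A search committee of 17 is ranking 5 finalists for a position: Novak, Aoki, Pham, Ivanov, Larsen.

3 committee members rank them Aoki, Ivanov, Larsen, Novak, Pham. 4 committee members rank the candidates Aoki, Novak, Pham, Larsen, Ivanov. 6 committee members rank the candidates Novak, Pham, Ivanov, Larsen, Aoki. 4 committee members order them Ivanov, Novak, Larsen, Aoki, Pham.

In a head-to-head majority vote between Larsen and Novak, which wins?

Ballots ranking Larsen above Novak: 3.
Ballots ranking Novak above Larsen: 17 − 3 = 14.
Novak wins the head-to-head 14–3.

Novak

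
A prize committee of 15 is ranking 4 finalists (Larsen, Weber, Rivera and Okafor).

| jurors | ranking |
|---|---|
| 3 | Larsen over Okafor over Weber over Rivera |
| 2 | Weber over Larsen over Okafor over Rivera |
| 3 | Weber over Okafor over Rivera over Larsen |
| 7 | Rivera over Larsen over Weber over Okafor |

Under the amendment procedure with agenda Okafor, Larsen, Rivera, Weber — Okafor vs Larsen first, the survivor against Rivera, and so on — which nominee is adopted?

Round 1: Okafor vs Larsen — 3–12, Larsen advances.
Round 2: Larsen vs Rivera — 5–10, Rivera advances.
Round 3: Rivera vs Weber — 7–8, Weber advances.
Weber survives the agenda.

Weber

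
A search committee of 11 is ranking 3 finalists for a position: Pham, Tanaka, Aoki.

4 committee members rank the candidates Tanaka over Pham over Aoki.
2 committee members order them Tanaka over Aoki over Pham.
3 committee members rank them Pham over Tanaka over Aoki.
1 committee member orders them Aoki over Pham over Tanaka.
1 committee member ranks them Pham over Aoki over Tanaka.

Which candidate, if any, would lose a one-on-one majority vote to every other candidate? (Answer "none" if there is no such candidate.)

Head-to-head results (11 committee members):
Pham vs Tanaka: 5 to 6, Tanaka.
Pham vs Aoki: Pham is ranked higher on 4+3+1 = 8 ballots, Aoki on 3. Pham wins 8–3.
Tanaka vs Aoki: Tanaka preferred on 4+2+3 = 9 ballots; Tanaka wins 9–2.
Aoki loses to every other candidate — it is the Condorcet loser.

Aoki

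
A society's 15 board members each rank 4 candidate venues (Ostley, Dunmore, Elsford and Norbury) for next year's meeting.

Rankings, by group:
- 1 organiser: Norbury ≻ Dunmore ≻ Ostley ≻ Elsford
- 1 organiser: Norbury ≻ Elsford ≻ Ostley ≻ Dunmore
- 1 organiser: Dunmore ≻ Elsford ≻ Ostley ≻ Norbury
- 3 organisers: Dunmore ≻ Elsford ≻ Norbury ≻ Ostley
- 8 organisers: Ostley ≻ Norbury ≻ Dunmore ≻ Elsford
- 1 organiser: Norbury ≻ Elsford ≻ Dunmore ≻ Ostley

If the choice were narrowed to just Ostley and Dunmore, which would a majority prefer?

Ballots ranking Ostley above Dunmore: 1 + 8 = 9.
Ballots ranking Dunmore above Ostley: 15 − 9 = 6.
Ostley wins the head-to-head 9–6.

Ostley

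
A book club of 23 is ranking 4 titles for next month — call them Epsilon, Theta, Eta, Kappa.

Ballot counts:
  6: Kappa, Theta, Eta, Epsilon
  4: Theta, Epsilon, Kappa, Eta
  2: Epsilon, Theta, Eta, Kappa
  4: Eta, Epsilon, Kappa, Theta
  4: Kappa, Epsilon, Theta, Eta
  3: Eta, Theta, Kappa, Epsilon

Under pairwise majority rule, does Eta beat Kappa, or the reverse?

Kappa

Ballots ranking Eta above Kappa: 2 + 4 + 3 = 9.
Ballots ranking Kappa above Eta: 23 − 9 = 14.
Kappa wins the head-to-head 14–9.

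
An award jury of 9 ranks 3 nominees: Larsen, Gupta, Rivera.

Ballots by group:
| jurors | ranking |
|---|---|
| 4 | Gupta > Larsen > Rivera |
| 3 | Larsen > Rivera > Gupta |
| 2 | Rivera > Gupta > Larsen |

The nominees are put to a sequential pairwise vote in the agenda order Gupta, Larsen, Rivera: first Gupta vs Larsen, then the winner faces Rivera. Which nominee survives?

Rivera

Round 1: Gupta vs Larsen — 6–3, Gupta advances.
Round 2: Gupta vs Rivera — 4–5, Rivera advances.
The agenda winner is Rivera.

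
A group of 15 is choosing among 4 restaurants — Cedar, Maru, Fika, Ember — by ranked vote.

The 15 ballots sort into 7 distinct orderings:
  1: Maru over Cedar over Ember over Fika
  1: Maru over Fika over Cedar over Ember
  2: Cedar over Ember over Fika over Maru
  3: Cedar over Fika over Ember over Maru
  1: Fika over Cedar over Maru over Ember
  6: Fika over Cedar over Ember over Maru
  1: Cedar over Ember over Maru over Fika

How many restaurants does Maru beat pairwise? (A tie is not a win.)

0

Maru against each rival (15 friends):
Maru vs Cedar: Cedar, 13–2.
Maru vs Fika: 1+1+1 = 3 for Maru, 12 for Fika — Fika by 12–3.
Maru vs Ember: Ember, 12–3.
Maru beats no one; loses to Cedar, Fika, Ember — 0 pairwise wins.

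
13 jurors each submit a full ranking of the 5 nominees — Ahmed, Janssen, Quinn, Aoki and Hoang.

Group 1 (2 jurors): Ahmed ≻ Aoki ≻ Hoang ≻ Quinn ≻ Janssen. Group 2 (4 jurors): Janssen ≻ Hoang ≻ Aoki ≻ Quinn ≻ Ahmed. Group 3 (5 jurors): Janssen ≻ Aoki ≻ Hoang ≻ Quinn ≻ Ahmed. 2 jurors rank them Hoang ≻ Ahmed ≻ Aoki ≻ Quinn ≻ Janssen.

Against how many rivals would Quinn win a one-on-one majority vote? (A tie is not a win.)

1

Quinn against each rival (13 jurors):
Quinn vs Ahmed: Quinn, 9–4.
Quinn vs Janssen: Quinn preferred on 2+2 = 4 ballots; Janssen wins 9–4.
Quinn vs Aoki: 0 for Quinn, 13 for Aoki — Aoki by 13–0.
Quinn vs Hoang: Quinn is ranked higher on 0 ballots, Hoang on 13. Hoang wins 13–0.
Quinn beats Ahmed; loses to Janssen, Aoki, Hoang — 1 pairwise win.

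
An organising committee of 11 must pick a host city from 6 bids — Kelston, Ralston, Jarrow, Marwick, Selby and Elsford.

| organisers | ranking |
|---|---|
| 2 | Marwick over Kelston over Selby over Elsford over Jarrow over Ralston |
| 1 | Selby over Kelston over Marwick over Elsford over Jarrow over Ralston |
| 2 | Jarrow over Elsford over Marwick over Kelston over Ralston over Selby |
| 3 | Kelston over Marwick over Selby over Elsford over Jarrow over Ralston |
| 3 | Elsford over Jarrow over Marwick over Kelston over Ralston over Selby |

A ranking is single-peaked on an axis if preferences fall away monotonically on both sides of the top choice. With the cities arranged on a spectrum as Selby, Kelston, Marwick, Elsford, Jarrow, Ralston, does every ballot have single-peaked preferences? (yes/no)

yes

Axis positions: Selby=1, Kelston=2, Marwick=3, Elsford=4, Jarrow=5, Ralston=6.
Cluster 1 (peak Marwick at position 3): ranking walks positions 3-2-1-4-5-6, expanding outward from the peak — single-peaked.
Cluster 2 (peak Selby at position 1): ranking walks positions 1-2-3-4-5-6, expanding outward from the peak — single-peaked.
Cluster 3 (peak Jarrow at position 5): ranking walks positions 5-4-3-2-6-1, expanding outward from the peak — single-peaked.
Cluster 4 (peak Kelston at position 2): ranking walks positions 2-3-1-4-5-6, expanding outward from the peak — single-peaked.
Cluster 5 (peak Elsford at position 4): ranking walks positions 4-5-3-2-6-1, expanding outward from the peak — single-peaked.
Every ranking is single-peaked on this axis.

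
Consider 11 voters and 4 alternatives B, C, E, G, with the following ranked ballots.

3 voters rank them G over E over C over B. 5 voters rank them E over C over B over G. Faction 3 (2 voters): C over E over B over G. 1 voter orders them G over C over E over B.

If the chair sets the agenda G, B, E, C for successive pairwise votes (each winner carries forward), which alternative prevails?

Round 1: G vs B — 4–7, B advances.
Round 2: B vs E — 0–11, E advances.
Round 3: E vs C — 8–3, E advances.
E survives the agenda.

E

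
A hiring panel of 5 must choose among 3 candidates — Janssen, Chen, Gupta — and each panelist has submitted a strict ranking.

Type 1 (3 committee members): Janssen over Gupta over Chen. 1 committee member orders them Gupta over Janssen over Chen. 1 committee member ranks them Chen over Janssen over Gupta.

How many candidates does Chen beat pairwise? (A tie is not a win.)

0

Chen against each rival (5 committee members):
Chen vs Janssen: Chen preferred on 1 ballot; Janssen wins 4–1.
Chen vs Gupta: Chen preferred on 1 ballot; Gupta wins 4–1.
Chen beats no one; loses to Janssen, Gupta — 0 pairwise wins.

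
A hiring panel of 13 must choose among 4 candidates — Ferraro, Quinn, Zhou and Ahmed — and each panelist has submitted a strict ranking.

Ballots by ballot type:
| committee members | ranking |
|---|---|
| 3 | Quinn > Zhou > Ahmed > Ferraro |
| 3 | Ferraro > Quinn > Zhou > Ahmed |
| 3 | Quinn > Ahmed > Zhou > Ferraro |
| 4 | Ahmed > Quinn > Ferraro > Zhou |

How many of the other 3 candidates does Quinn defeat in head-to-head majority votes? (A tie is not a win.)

3

Quinn against each rival (13 committee members):
Quinn vs Ferraro: Quinn preferred on 3+3+4 = 10 ballots; Quinn wins 10–3.
Quinn vs Zhou: 13 to 0, Quinn.
Quinn vs Ahmed: Quinn wins 9–4.
Quinn beats Ferraro, Zhou, Ahmed — 3 pairwise wins.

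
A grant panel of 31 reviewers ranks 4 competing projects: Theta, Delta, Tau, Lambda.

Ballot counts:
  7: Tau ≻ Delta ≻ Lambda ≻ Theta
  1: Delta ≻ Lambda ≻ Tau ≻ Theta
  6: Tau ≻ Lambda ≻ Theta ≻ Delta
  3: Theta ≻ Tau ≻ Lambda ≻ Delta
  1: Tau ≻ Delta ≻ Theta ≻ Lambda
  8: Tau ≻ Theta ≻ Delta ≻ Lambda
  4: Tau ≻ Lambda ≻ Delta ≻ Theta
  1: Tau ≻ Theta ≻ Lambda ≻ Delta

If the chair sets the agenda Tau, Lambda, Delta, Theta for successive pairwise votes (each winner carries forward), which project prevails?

Tau

Round 1: Tau vs Lambda — 30–1, Tau advances.
Round 2: Tau vs Delta — 30–1, Tau advances.
Round 3: Tau vs Theta — 28–3, Tau advances.
Tau survives the agenda.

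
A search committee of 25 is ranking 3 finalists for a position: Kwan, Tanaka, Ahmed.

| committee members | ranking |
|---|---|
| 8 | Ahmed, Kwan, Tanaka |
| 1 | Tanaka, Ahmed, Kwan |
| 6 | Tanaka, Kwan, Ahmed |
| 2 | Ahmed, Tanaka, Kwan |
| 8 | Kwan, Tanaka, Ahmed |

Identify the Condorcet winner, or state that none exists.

Kwan

Check each pair by majority over 25 ballots:
Kwan vs Tanaka: Kwan is ranked higher on 8+8 = 16 ballots, Tanaka on 9. Kwan wins 16–9.
Kwan–Ahmed: Kwan 14–11.
Tanaka vs Ahmed: Tanaka wins 15–10.
Only Kwan has no losses; Kwan is the Condorcet winner.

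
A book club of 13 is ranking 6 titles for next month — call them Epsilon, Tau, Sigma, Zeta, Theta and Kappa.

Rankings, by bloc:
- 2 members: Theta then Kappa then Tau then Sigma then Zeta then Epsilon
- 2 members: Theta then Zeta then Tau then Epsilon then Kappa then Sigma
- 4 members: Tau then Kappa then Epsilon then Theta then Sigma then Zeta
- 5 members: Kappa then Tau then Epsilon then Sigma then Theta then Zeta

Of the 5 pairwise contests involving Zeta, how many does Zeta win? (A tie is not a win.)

0

Zeta against each rival (13 members):
Zeta vs Epsilon: Epsilon, 9–4.
Zeta vs Tau: Zeta preferred on 2 ballots; Tau wins 11–2.
Zeta–Sigma: Sigma 11–2.
Zeta vs Theta: Zeta preferred on 0 ballots; Theta wins 13–0.
Zeta–Kappa: Kappa 11–2.
Zeta beats no one; loses to Epsilon, Tau, Sigma, Theta, Kappa — 0 pairwise wins.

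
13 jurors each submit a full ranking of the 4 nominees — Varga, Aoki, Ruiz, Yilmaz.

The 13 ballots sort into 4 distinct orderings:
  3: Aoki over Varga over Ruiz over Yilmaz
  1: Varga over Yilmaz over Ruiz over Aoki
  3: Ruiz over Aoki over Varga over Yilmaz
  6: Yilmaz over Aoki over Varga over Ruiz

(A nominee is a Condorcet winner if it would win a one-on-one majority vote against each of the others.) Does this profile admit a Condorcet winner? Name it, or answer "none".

Head-to-head results (13 jurors):
Varga vs Aoki: Aoki, 12–1.
Varga vs Ruiz: Varga is ranked higher on 3+1+6 = 10 ballots, Ruiz on 3. Varga wins 10–3.
Varga vs Yilmaz: Varga preferred on 3+1+3 = 7 ballots; Varga wins 7–6.
Aoki vs Ruiz: 3+6 = 9 for Aoki, 4 for Ruiz — Aoki by 9–4.
Aoki vs Yilmaz: Yilmaz wins 7–6.
Ruiz vs Yilmaz: 6 to 7, Yilmaz.
No nominee is unbeaten: Varga loses to Aoki; Aoki loses to Yilmaz; Ruiz loses to Varga; Yilmaz loses to Varga. In particular Varga > Yilmaz > Aoki > Varga is a majority cycle — no Condorcet winner exists.

none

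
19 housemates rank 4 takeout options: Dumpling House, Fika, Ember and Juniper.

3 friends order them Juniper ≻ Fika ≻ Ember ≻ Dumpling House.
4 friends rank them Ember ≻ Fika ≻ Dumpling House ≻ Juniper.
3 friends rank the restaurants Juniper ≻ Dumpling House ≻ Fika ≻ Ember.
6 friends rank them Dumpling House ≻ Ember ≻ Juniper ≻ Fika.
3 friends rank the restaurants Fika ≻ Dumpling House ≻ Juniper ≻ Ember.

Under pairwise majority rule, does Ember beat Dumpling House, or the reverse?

Ballots ranking Ember above Dumpling House: 3 + 4 = 7.
Ballots ranking Dumpling House above Ember: 19 − 7 = 12.
Dumpling House wins the head-to-head 12–7.

Dumpling House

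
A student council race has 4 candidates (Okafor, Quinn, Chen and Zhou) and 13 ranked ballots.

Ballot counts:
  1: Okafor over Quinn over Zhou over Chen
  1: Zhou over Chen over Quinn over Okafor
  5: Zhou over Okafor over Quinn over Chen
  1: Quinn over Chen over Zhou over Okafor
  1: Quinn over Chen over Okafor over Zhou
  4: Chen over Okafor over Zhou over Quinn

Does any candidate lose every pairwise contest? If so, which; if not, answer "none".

none

Head-to-head results (13 voters):
Okafor vs Quinn: 10 to 3, Okafor.
Okafor vs Chen: Chen wins 7–6.
Okafor–Zhou: Zhou 7–6.
Quinn vs Chen: 1+5+1+1 = 8 for Quinn, 5 for Chen — Quinn by 8–5.
Quinn vs Zhou: Zhou, 10–3.
Chen vs Zhou: 6 to 7, Zhou.
Every candidate wins at least one matchup (Okafor beats Quinn; Quinn beats Chen; Chen beats Okafor; Zhou beats Okafor), so there is no Condorcet loser.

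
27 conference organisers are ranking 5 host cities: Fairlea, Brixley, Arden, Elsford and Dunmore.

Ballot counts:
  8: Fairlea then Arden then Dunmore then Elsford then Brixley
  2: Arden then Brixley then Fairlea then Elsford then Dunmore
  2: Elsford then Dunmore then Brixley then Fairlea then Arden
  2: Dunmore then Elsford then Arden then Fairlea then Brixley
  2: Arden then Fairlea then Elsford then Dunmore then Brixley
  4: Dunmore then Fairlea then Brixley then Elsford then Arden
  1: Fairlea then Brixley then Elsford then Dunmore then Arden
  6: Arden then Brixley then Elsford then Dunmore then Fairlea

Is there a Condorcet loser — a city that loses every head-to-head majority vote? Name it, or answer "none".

Head-to-head results (27 organisers):
Fairlea–Brixley: Fairlea 17–10.
Fairlea–Arden: Fairlea 15–12.
Fairlea vs Elsford: Fairlea is ranked higher on 8+2+2+4+1 = 17 ballots, Elsford on 10. Fairlea wins 17–10.
Fairlea vs Dunmore: 13 to 14, Dunmore.
Brixley vs Arden: 7 to 20, Arden.
Brixley–Elsford: Elsford 14–13.
Brixley vs Dunmore: Dunmore wins 18–9.
Arden vs Elsford: Arden wins 18–9.
Arden vs Dunmore: Arden wins 18–9.
Elsford vs Dunmore: 13 to 14, Dunmore.
Only Brixley has no wins; Brixley is the Condorcet loser.

Brixley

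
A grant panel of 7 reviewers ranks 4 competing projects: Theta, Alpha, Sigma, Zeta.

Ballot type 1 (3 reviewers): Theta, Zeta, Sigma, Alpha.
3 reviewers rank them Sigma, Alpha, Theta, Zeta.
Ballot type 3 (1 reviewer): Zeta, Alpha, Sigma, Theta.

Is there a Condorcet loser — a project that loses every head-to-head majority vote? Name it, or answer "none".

Head-to-head results (7 reviewers):
Theta vs Alpha: 3 to 4, Alpha.
Theta–Sigma: Sigma 4–3.
Theta vs Zeta: Theta preferred on 3+3 = 6 ballots; Theta wins 6–1.
Alpha–Sigma: Sigma 6–1.
Alpha vs Zeta: Alpha is ranked higher on 3 ballots, Zeta on 4. Zeta wins 4–3.
Sigma vs Zeta: Zeta, 4–3.
Every project wins at least one matchup (Theta beats Zeta; Alpha beats Theta; Sigma beats Theta; Zeta beats Alpha), so there is no Condorcet loser.

none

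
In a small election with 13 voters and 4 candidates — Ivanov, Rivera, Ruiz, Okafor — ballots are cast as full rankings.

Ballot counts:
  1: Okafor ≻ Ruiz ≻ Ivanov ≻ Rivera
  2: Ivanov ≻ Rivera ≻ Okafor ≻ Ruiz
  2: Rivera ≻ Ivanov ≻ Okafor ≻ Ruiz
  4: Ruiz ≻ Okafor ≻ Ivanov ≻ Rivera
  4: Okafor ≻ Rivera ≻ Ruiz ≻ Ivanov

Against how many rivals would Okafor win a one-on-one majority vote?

Okafor against each rival (13 voters):
Okafor vs Ivanov: Okafor wins 9–4.
Okafor vs Rivera: Okafor, 9–4.
Okafor–Ruiz: Okafor 9–4.
Okafor beats Ivanov, Rivera, Ruiz — 3 pairwise wins.

3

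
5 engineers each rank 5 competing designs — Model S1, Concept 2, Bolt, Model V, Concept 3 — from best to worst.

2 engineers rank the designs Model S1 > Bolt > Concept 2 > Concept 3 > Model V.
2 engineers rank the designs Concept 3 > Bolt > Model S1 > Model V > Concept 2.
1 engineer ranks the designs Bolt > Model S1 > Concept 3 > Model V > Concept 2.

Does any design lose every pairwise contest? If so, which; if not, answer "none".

Concept 2

Pairwise majorities:
Model S1 vs Concept 2: 2+2+1 = 5 for Model S1, 0 for Concept 2 — Model S1 by 5–0.
Model S1–Bolt: Bolt 3–2.
Model S1 vs Model V: Model S1, 5–0.
Model S1 vs Concept 3: Model S1 is ranked higher on 2+1 = 3 ballots, Concept 3 on 2. Model S1 wins 3–2.
Concept 2 vs Bolt: Bolt, 5–0.
Concept 2 vs Model V: Model V, 3–2.
Concept 2 vs Concept 3: 2 to 3, Concept 3.
Bolt–Model V: Bolt 5–0.
Bolt vs Concept 3: 3 to 2, Bolt.
Model V vs Concept 3: Model V preferred on 0 ballots; Concept 3 wins 5–0.
Only Concept 2 has no wins; Concept 2 is the Condorcet loser.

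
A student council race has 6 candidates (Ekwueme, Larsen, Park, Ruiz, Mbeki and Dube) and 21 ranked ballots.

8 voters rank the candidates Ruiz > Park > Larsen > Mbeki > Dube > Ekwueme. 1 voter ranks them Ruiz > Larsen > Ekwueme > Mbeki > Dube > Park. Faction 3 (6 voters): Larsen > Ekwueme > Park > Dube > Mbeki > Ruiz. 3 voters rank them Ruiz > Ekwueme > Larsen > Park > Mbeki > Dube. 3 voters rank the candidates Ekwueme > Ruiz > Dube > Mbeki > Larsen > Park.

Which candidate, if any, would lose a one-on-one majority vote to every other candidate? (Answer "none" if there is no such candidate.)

Dube

Head-to-head results (21 voters):
Ekwueme vs Larsen: Larsen, 15–6.
Ekwueme vs Park: Ekwueme, 13–8.
Ekwueme vs Ruiz: Ruiz, 12–9.
Ekwueme vs Mbeki: Ekwueme, 13–8.
Ekwueme vs Dube: 13 to 8, Ekwueme.
Larsen vs Park: 1+6+3+3 = 13 for Larsen, 8 for Park — Larsen by 13–8.
Larsen–Ruiz: Ruiz 15–6.
Larsen–Mbeki: Larsen 18–3.
Larsen vs Dube: 8+1+6+3 = 18 for Larsen, 3 for Dube — Larsen by 18–3.
Park vs Ruiz: Ruiz wins 15–6.
Park–Mbeki: Park 17–4.
Park vs Dube: 17 to 4, Park.
Ruiz vs Mbeki: 8+1+3+3 = 15 for Ruiz, 6 for Mbeki — Ruiz by 15–6.
Ruiz–Dube: Ruiz 15–6.
Mbeki vs Dube: Mbeki, 12–9.
Dube loses to every other candidate — it is the Condorcet loser.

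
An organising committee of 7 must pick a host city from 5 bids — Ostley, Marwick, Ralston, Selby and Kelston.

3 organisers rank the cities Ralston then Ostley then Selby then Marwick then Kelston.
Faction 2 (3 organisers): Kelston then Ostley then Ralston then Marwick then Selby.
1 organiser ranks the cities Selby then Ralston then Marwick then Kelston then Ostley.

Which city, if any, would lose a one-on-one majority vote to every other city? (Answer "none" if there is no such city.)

none

Head-to-head results (7 organisers):
Ostley–Marwick: Ostley 6–1.
Ostley vs Ralston: Ralston, 4–3.
Ostley–Selby: Ostley 6–1.
Ostley vs Kelston: 3 to 4, Kelston.
Marwick vs Ralston: Ralston wins 7–0.
Marwick–Selby: Selby 4–3.
Marwick vs Kelston: Marwick wins 4–3.
Ralston vs Selby: Ralston preferred on 3+3 = 6 ballots; Ralston wins 6–1.
Ralston vs Kelston: 4 to 3, Ralston.
Selby vs Kelston: 3+1 = 4 for Selby, 3 for Kelston — Selby by 4–3.
No city is winless: Ostley beats Marwick; Marwick beats Kelston; Ralston beats Ostley; Selby beats Marwick; Kelston beats Ostley. There is no Condorcet loser.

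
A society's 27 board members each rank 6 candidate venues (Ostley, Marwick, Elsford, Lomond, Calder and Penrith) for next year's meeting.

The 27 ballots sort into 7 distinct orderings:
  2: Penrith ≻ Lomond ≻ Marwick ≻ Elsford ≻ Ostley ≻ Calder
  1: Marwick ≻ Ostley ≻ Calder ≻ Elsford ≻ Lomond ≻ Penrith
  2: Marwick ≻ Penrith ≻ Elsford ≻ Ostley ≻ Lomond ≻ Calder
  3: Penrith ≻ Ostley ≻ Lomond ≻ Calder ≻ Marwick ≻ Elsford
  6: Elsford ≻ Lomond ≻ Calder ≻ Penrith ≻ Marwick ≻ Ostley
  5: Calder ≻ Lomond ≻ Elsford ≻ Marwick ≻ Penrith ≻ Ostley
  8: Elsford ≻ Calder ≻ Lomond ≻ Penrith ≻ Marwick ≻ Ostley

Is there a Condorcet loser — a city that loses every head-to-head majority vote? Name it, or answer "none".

Head-to-head results (27 organisers):
Ostley vs Marwick: Marwick, 24–3.
Ostley vs Elsford: Elsford, 23–4.
Ostley vs Lomond: Lomond, 21–6.
Ostley vs Calder: Calder, 19–8.
Ostley vs Penrith: Penrith wins 26–1.
Marwick vs Elsford: Elsford, 19–8.
Marwick vs Lomond: 3 to 24, Lomond.
Marwick–Calder: Calder 22–5.
Marwick vs Penrith: Penrith, 19–8.
Elsford vs Lomond: 17 to 10, Elsford.
Elsford–Calder: Elsford 18–9.
Elsford vs Penrith: 1+6+5+8 = 20 for Elsford, 7 for Penrith — Elsford by 20–7.
Lomond vs Calder: 13 to 14, Calder.
Lomond vs Penrith: Lomond wins 20–7.
Calder–Penrith: Calder 20–7.
Ostley is beaten in every head-to-head and is the Condorcet loser.

Ostley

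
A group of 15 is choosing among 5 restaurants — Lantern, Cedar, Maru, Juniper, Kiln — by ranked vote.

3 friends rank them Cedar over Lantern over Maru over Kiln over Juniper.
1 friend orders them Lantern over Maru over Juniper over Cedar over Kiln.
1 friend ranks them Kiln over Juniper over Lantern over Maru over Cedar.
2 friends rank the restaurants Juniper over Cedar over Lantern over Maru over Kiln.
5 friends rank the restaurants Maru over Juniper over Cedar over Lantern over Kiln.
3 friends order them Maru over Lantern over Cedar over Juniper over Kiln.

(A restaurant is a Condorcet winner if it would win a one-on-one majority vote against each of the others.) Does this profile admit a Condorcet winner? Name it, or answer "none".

Maru

Check each pair by majority over 15 ballots:
Lantern vs Cedar: 5 to 10, Cedar.
Lantern vs Maru: Lantern is ranked higher on 3+1+1+2 = 7 ballots, Maru on 8. Maru wins 8–7.
Lantern–Juniper: Juniper 8–7.
Lantern vs Kiln: Lantern wins 14–1.
Cedar vs Maru: Cedar preferred on 3+2 = 5 ballots; Maru wins 10–5.
Cedar vs Juniper: 3+3 = 6 for Cedar, 9 for Juniper — Juniper by 9–6.
Cedar vs Kiln: Cedar preferred on 3+1+2+5+3 = 14 ballots; Cedar wins 14–1.
Maru vs Juniper: Maru wins 12–3.
Maru–Kiln: Maru 14–1.
Juniper vs Kiln: 1+2+5+3 = 11 for Juniper, 4 for Kiln — Juniper by 11–4.
Maru wins every pairwise contest, so Maru is the Condorcet winner.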